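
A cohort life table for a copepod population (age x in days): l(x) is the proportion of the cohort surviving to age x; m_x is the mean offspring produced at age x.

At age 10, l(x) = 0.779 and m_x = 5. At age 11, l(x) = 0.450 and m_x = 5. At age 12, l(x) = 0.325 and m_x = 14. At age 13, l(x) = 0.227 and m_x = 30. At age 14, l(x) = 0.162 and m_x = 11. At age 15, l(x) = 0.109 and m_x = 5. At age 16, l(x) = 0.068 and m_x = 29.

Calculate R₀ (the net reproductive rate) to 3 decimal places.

R₀ = Σ l(x) m_x:
  age 10: 0.779 × 5 = 3.8950
  age 11: 0.450 × 5 = 2.2500
  age 12: 0.325 × 14 = 4.5500
  age 13: 0.227 × 30 = 6.8100
  age 14: 0.162 × 11 = 1.7820
  age 15: 0.109 × 5 = 0.5450
  age 16: 0.068 × 29 = 1.9720
R₀ = 3.8950 + 2.2500 + 4.5500 + 6.8100 + 1.7820 + 0.5450 + 1.9720 = 21.8040

21.804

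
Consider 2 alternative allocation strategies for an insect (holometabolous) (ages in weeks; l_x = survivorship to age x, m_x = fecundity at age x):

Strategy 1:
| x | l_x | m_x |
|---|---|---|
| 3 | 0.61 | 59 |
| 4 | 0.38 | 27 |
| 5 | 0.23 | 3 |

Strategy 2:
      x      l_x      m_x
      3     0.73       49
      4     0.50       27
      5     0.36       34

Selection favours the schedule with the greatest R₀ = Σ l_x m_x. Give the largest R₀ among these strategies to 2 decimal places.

61.51

Strategy 1: R₀ = 0.61×59 + 0.38×27 + 0.23×3 = 46.9400
Strategy 2: R₀ = 0.73×49 + 0.50×27 + 0.36×34 = 61.5100
Highest R₀: strategy 2 with 61.5100.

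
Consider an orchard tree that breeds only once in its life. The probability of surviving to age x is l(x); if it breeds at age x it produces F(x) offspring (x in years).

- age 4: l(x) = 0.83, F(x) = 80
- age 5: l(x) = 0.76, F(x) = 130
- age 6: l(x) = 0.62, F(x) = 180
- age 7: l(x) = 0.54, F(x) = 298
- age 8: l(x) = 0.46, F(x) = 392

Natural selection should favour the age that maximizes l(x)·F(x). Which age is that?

Expected offspring if breeding at age x = l(x) × F(x):
  age 4: 0.83 × 80 = 66.400
  age 5: 0.76 × 130 = 98.800
  age 6: 0.62 × 180 = 111.600
  age 7: 0.54 × 298 = 160.920
  age 8: 0.46 × 392 = 180.320
Maximum at age 8 (180.320).

8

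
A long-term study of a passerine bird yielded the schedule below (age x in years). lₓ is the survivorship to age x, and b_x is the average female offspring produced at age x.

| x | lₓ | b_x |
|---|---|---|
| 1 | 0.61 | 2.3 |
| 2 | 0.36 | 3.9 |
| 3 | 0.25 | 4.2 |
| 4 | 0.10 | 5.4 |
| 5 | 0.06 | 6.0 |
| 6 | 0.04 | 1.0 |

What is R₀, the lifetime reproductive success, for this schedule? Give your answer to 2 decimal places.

R₀ = Σ lₓ b_x:
  age 1: 0.61 × 2.3 = 1.4030
  age 2: 0.36 × 3.9 = 1.4040
  age 3: 0.25 × 4.2 = 1.0500
  age 4: 0.10 × 5.4 = 0.5400
  age 5: 0.06 × 6.0 = 0.3600
  age 6: 0.04 × 1.0 = 0.0400
R₀ = 1.4030 + 1.4040 + 1.0500 + 0.5400 + 0.3600 + 0.0400 = 4.7970

4.80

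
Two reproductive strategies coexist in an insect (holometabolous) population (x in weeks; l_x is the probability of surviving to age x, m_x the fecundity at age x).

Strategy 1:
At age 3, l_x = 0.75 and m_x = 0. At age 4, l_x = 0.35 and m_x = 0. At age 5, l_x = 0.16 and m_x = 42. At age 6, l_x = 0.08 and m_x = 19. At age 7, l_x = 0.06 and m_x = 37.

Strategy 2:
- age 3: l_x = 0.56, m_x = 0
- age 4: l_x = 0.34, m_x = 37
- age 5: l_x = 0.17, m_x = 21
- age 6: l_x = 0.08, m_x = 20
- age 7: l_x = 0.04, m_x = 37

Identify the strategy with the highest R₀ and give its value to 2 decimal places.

19.23

Strategy 1: R₀ = 0.75×0 + 0.35×0 + 0.16×42 + 0.08×19 + 0.06×37 = 10.4600
Strategy 2: R₀ = 0.56×0 + 0.34×37 + 0.17×21 + 0.08×20 + 0.04×37 = 19.2300
Highest R₀: strategy 2 with 19.2300.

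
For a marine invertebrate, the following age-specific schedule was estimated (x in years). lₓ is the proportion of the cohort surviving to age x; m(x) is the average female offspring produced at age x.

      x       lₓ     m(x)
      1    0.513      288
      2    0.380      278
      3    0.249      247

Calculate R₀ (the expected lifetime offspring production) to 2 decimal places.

R₀ = Σ lₓ m(x):
  age 1: 0.513 × 288 = 147.7440
  age 2: 0.380 × 278 = 105.6400
  age 3: 0.249 × 247 = 61.5030
R₀ = 147.7440 + 105.6400 + 61.5030 = 314.8870

314.89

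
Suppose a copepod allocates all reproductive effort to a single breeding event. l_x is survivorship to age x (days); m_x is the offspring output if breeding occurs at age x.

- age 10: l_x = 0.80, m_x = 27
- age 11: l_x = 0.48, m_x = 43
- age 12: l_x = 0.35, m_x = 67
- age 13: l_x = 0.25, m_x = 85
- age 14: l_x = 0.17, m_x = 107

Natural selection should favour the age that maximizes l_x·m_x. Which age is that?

Expected offspring if breeding at age x = l_x × m_x:
  age 10: 0.80 × 27 = 21.600
  age 11: 0.48 × 43 = 20.640
  age 12: 0.35 × 67 = 23.450
  age 13: 0.25 × 85 = 21.250
  age 14: 0.17 × 107 = 18.190
Maximum at age 12 (23.450).

12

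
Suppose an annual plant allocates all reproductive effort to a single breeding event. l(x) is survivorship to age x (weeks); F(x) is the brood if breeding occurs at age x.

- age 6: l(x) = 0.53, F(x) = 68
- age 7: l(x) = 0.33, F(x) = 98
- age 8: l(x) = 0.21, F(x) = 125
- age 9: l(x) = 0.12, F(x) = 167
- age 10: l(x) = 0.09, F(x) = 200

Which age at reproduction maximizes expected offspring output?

Expected offspring if breeding at age x = l(x) × F(x):
  age 6: 0.53 × 68 = 36.040
  age 7: 0.33 × 98 = 32.340
  age 8: 0.21 × 125 = 26.250
  age 9: 0.12 × 167 = 20.040
  age 10: 0.09 × 200 = 18.000
Maximum at age 6 (36.040).

6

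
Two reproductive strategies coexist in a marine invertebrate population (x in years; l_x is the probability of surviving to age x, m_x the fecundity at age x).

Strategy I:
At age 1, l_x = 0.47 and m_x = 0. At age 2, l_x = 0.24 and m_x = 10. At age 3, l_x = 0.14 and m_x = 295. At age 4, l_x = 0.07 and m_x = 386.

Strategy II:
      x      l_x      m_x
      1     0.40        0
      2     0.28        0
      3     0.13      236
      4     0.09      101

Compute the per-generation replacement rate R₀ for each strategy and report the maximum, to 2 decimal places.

70.72

Strategy I: R₀ = 0.47×0 + 0.24×10 + 0.14×295 + 0.07×386 = 70.7200
Strategy II: R₀ = 0.40×0 + 0.28×0 + 0.13×236 + 0.09×101 = 39.7700
Highest R₀: strategy I with 70.7200.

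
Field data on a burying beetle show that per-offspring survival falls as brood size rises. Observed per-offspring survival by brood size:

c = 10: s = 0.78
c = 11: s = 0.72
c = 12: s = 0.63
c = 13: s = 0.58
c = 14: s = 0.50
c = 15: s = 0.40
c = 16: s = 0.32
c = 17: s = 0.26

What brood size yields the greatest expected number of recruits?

Expected recruits = c × s(c):
  c=10: 10 × 0.78 = 7.800
  c=11: 11 × 0.72 = 7.920
  c=12: 12 × 0.63 = 7.560
  c=13: 13 × 0.58 = 7.540
  c=14: 14 × 0.50 = 7.000
  c=15: 15 × 0.40 = 6.000
  c=16: 16 × 0.32 = 5.120
  c=17: 17 × 0.26 = 4.420
Maximum at c = 11 (7.920 recruits).

11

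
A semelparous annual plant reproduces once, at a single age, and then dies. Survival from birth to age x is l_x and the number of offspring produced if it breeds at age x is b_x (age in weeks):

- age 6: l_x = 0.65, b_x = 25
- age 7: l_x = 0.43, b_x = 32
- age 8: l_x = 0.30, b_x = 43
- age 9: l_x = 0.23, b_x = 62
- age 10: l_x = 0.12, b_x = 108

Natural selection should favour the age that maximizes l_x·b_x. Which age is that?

6

Expected offspring if breeding at age x = l_x × b_x:
  age 6: 0.65 × 25 = 16.250
  age 7: 0.43 × 32 = 13.760
  age 8: 0.30 × 43 = 12.900
  age 9: 0.23 × 62 = 14.260
  age 10: 0.12 × 108 = 12.960
Maximum at age 6 (16.250).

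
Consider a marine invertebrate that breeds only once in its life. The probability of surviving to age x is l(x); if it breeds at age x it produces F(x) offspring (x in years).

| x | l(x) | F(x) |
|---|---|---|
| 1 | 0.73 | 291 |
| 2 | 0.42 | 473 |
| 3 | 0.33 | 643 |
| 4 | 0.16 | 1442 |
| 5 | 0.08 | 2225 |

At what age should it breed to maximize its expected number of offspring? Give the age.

4

Expected offspring if breeding at age x = l(x) × F(x):
  age 1: 0.73 × 291 = 212.430
  age 2: 0.42 × 473 = 198.660
  age 3: 0.33 × 643 = 212.190
  age 4: 0.16 × 1442 = 230.720
  age 5: 0.08 × 2225 = 178.000
Maximum at age 4 (230.720).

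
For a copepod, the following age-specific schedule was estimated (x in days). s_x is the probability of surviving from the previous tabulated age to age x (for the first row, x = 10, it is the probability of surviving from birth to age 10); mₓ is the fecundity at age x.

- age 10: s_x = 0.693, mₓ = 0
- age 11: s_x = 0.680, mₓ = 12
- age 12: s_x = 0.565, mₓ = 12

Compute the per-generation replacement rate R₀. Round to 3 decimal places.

Survivorship from birth: l_x = s_10·s_11·…·s_x.
  l_10 = 0.69300
  l_11 = 0.47124
  l_12 = 0.26625
R₀ = Σ l_x mₓ:
  age 10: 0.69300 × 0 = 0.0000
  age 11: 0.47124 × 12 = 5.6549
  age 12: 0.26625 × 12 = 3.1950
R₀ = 0.0000 + 5.6549 + 3.1950 = 8.8499

8.850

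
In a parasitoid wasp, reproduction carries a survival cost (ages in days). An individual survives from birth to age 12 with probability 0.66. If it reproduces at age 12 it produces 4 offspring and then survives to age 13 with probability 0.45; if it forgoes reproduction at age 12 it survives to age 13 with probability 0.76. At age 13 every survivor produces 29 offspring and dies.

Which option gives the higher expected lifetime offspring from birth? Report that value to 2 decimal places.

14.55

breed at age 12: R₀ = 0.66 × (4 + 0.45 × 29) = 0.66 × 17.0500 = 11.2530
delay to age 13: R₀ = 0.66 × (0.76 × 29) = 0.66 × 22.0400 = 14.5464
Higher: delay to age 13 (14.5464).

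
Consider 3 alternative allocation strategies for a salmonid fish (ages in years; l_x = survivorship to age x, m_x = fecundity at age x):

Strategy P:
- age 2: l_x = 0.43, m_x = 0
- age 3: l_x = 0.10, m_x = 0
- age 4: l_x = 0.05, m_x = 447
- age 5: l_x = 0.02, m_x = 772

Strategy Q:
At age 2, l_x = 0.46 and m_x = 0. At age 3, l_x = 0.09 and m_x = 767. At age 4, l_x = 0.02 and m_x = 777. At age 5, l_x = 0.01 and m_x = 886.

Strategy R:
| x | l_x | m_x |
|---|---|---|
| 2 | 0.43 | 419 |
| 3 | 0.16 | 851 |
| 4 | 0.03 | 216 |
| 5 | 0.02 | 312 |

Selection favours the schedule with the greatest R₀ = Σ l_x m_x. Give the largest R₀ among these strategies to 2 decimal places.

329.05

Strategy P: R₀ = 0.43×0 + 0.10×0 + 0.05×447 + 0.02×772 = 37.7900
Strategy Q: R₀ = 0.46×0 + 0.09×767 + 0.02×777 + 0.01×886 = 93.4300
Strategy R: R₀ = 0.43×419 + 0.16×851 + 0.03×216 + 0.02×312 = 329.0500
Highest R₀: strategy R with 329.0500.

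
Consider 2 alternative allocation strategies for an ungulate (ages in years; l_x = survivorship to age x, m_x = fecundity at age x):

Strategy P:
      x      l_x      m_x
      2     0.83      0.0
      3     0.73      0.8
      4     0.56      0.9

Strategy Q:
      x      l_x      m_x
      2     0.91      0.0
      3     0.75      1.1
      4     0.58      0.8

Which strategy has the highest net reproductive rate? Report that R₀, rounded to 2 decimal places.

Strategy P: R₀ = 0.83×0.0 + 0.73×0.8 + 0.56×0.9 = 1.0880
Strategy Q: R₀ = 0.91×0.0 + 0.75×1.1 + 0.58×0.8 = 1.2890
Highest R₀: strategy Q with 1.2890.

1.29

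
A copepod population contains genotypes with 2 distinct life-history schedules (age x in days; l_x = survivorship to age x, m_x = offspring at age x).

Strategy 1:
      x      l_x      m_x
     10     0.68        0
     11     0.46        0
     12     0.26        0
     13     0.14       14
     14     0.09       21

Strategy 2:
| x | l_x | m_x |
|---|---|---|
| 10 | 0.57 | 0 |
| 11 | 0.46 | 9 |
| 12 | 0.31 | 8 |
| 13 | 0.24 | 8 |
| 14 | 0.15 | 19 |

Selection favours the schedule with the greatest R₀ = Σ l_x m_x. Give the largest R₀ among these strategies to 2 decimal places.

Strategy 1: R₀ = 0.68×0 + 0.46×0 + 0.26×0 + 0.14×14 + 0.09×21 = 3.8500
Strategy 2: R₀ = 0.57×0 + 0.46×9 + 0.31×8 + 0.24×8 + 0.15×19 = 11.3900
Highest R₀: strategy 2 with 11.3900.

11.39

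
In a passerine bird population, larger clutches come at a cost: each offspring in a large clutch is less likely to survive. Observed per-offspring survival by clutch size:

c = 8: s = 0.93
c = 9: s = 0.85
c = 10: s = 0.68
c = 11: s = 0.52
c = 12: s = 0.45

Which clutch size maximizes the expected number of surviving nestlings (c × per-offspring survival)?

Expected surviving nestlings = c × s(c):
  c=8: 8 × 0.93 = 7.440
  c=9: 9 × 0.85 = 7.650
  c=10: 10 × 0.68 = 6.800
  c=11: 11 × 0.52 = 5.720
  c=12: 12 × 0.45 = 5.400
Maximum at c = 9 (7.650 surviving nestlings).

9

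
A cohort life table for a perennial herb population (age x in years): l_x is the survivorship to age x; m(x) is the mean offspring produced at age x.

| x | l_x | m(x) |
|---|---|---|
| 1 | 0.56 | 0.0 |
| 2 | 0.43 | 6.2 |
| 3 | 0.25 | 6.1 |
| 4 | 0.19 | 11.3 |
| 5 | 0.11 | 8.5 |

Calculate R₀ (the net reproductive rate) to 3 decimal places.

R₀ = Σ l_x m(x):
  age 1: 0.56 × 0.0 = 0.0000
  age 2: 0.43 × 6.2 = 2.6660
  age 3: 0.25 × 6.1 = 1.5250
  age 4: 0.19 × 11.3 = 2.1470
  age 5: 0.11 × 8.5 = 0.9350
R₀ = 0.0000 + 2.6660 + 1.5250 + 2.1470 + 0.9350 = 7.2730

7.273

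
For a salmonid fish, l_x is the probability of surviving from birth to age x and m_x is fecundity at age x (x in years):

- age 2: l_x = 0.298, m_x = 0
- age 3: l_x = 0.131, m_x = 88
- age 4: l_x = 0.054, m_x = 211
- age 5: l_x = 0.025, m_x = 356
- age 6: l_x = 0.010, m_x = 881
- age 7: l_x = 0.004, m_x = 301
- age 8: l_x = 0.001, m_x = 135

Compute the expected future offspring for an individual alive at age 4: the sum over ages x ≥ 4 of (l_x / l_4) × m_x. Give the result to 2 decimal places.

l_4 = 0.054. Conditional survival from age 4 to x is l_x / l_4.
  x=4: (0.054/0.054) × 211 = 211.0000
  x=5: (0.025/0.054) × 356 = 164.8148
  x=6: (0.010/0.054) × 881 = 163.1481
  x=7: (0.004/0.054) × 301 = 22.2963
  x=8: (0.001/0.054) × 135 = 2.5000
Sum = 211.0000 + 164.8148 + 163.1481 + 22.2963 + 2.5000 = 563.7593

563.76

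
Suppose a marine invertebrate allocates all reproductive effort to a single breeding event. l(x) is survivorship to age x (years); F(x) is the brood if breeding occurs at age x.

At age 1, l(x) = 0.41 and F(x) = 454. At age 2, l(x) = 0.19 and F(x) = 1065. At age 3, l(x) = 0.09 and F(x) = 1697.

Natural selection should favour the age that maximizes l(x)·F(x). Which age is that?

Expected offspring if breeding at age x = l(x) × F(x):
  age 1: 0.41 × 454 = 186.140
  age 2: 0.19 × 1065 = 202.350
  age 3: 0.09 × 1697 = 152.730
Maximum at age 2 (202.350).

2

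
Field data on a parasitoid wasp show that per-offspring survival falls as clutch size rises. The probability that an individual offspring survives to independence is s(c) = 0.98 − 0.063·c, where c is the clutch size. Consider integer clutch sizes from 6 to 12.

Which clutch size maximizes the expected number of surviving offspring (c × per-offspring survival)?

8

Expected surviving offspring = c × s(c):
  c=6: 6 × 0.602 = 3.612
  c=7: 7 × 0.539 = 3.773
  c=8: 8 × 0.476 = 3.808
  c=9: 9 × 0.413 = 3.717
  c=10: 10 × 0.350 = 3.500
  c=11: 11 × 0.287 = 3.157
  c=12: 12 × 0.224 = 2.688
Maximum at c = 8 (3.808 surviving offspring).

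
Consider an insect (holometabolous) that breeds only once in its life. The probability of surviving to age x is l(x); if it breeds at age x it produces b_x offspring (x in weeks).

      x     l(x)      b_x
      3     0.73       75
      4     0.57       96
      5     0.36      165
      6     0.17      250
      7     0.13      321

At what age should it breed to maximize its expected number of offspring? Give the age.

5

Expected offspring if breeding at age x = l(x) × b_x:
  age 3: 0.73 × 75 = 54.750
  age 4: 0.57 × 96 = 54.720
  age 5: 0.36 × 165 = 59.400
  age 6: 0.17 × 250 = 42.500
  age 7: 0.13 × 321 = 41.730
Maximum at age 5 (59.400).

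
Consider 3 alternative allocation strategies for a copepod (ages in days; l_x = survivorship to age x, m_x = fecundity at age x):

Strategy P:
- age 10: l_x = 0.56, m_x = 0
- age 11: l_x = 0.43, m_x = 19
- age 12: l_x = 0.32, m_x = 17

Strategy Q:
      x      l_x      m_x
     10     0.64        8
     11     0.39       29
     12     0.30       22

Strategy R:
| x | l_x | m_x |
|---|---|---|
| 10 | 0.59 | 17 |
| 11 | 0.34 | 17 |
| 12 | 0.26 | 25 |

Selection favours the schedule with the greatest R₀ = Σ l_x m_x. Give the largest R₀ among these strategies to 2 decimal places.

Strategy P: R₀ = 0.56×0 + 0.43×19 + 0.32×17 = 13.6100
Strategy Q: R₀ = 0.64×8 + 0.39×29 + 0.30×22 = 23.0300
Strategy R: R₀ = 0.59×17 + 0.34×17 + 0.26×25 = 22.3100
Highest R₀: strategy Q with 23.0300.

23.03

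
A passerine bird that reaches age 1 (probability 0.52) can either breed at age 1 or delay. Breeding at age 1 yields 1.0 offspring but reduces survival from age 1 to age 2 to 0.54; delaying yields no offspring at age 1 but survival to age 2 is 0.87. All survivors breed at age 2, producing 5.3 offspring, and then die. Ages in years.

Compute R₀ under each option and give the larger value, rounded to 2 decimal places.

2.40

breed at age 1: R₀ = 0.52 × (1.0 + 0.54 × 5.3) = 0.52 × 3.8620 = 2.0082
delay to age 2: R₀ = 0.52 × (0.87 × 5.3) = 0.52 × 4.6110 = 2.3977
Higher: delay to age 2 (2.3977).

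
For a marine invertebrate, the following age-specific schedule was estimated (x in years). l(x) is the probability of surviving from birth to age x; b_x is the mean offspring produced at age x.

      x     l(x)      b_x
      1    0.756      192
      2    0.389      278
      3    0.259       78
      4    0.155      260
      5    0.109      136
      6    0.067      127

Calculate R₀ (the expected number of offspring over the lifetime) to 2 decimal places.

R₀ = Σ l(x) b_x:
  age 1: 0.756 × 192 = 145.1520
  age 2: 0.389 × 278 = 108.1420
  age 3: 0.259 × 78 = 20.2020
  age 4: 0.155 × 260 = 40.3000
  age 5: 0.109 × 136 = 14.8240
  age 6: 0.067 × 127 = 8.5090
R₀ = 145.1520 + 108.1420 + 20.2020 + 40.3000 + 14.8240 + 8.5090 = 337.1290

337.13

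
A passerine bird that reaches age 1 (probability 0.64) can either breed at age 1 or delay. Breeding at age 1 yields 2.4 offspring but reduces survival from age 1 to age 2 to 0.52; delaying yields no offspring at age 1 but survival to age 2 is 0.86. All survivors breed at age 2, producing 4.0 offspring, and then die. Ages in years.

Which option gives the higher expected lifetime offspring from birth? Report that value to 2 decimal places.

2.87

breed at age 1: R₀ = 0.64 × (2.4 + 0.52 × 4.0) = 0.64 × 4.4800 = 2.8672
delay to age 2: R₀ = 0.64 × (0.86 × 4.0) = 0.64 × 3.4400 = 2.2016
Higher: breed at age 1 (2.8672).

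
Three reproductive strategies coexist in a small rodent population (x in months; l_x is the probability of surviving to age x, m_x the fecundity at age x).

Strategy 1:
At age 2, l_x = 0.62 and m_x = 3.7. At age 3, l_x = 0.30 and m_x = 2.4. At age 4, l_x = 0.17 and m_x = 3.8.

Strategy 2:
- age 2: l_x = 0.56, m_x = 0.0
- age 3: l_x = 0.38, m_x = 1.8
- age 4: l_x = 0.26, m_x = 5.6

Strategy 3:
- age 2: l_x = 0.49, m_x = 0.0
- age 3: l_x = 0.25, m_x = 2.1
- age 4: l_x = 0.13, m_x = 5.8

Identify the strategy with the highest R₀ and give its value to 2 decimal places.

Strategy 1: R₀ = 0.62×3.7 + 0.30×2.4 + 0.17×3.8 = 3.6600
Strategy 2: R₀ = 0.56×0.0 + 0.38×1.8 + 0.26×5.6 = 2.1400
Strategy 3: R₀ = 0.49×0.0 + 0.25×2.1 + 0.13×5.8 = 1.2790
Highest R₀: strategy 1 with 3.6600.

3.66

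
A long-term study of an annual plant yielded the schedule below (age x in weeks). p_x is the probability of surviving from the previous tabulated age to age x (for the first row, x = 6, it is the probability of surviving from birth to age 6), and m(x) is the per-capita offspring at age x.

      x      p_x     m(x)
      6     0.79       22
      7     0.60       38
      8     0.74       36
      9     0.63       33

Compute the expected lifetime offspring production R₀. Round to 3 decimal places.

55.312

Survivorship from birth: l_x = p_6·p_7·…·p_x.
  l_6 = 0.79000
  l_7 = 0.47400
  l_8 = 0.35076
  l_9 = 0.22098
R₀ = Σ l_x m(x):
  age 6: 0.79000 × 22 = 17.3800
  age 7: 0.47400 × 38 = 18.0120
  age 8: 0.35076 × 36 = 12.6274
  age 9: 0.22098 × 33 = 7.2923
R₀ = 17.3800 + 18.0120 + 12.6274 + 7.2923 = 55.3117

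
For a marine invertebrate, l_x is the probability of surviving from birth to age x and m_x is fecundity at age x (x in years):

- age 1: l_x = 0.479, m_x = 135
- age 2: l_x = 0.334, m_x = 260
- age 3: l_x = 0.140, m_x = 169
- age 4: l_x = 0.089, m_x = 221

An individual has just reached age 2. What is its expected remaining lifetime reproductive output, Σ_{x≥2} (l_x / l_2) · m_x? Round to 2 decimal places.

389.73

l_2 = 0.334. Conditional survival from age 2 to x is l_x / l_2.
  x=2: (0.334/0.334) × 260 = 260.0000
  x=3: (0.140/0.334) × 169 = 70.8383
  x=4: (0.089/0.334) × 221 = 58.8892
Sum = 260.0000 + 70.8383 + 58.8892 = 389.7275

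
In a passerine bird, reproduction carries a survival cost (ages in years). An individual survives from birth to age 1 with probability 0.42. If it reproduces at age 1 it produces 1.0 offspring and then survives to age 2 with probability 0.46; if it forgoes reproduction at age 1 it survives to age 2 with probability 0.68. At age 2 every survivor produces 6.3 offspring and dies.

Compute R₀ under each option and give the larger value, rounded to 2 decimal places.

breed at age 1: R₀ = 0.42 × (1.0 + 0.46 × 6.3) = 0.42 × 3.8980 = 1.6372
delay to age 2: R₀ = 0.42 × (0.68 × 6.3) = 0.42 × 4.2840 = 1.7993
Higher: delay to age 2 (1.7993).

1.80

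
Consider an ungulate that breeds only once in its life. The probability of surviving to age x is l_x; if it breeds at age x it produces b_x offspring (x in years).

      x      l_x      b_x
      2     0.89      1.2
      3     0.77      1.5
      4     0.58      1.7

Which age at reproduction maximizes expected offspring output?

3

Expected offspring if breeding at age x = l_x × b_x:
  age 2: 0.89 × 1.2 = 1.068
  age 3: 0.77 × 1.5 = 1.155
  age 4: 0.58 × 1.7 = 0.986
Maximum at age 3 (1.155).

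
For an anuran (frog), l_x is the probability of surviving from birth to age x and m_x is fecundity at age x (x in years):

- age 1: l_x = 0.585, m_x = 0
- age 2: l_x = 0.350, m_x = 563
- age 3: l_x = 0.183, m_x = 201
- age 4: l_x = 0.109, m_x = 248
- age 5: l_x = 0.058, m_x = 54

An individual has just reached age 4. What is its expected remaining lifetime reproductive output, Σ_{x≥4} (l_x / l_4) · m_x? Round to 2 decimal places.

276.73

l_4 = 0.109. Conditional survival from age 4 to x is l_x / l_4.
  x=4: (0.109/0.109) × 248 = 248.0000
  x=5: (0.058/0.109) × 54 = 28.7339
Sum = 248.0000 + 28.7339 = 276.7339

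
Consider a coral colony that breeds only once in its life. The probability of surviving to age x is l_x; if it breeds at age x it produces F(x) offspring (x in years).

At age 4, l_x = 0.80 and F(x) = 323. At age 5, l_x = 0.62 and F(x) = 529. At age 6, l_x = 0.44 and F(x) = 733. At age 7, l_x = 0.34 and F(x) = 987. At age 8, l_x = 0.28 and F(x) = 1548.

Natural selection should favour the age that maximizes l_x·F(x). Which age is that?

8

Expected offspring if breeding at age x = l_x × F(x):
  age 4: 0.80 × 323 = 258.400
  age 5: 0.62 × 529 = 327.980
  age 6: 0.44 × 733 = 322.520
  age 7: 0.34 × 987 = 335.580
  age 8: 0.28 × 1548 = 433.440
Maximum at age 8 (433.440).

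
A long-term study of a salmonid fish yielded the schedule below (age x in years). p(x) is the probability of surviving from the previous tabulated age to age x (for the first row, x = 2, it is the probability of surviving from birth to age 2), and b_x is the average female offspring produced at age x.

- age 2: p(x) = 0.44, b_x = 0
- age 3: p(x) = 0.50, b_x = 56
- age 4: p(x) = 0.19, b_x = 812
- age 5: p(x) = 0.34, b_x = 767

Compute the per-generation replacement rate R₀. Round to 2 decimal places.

57.16

Survivorship from birth: l_x = p_2·p_3·…·p_x.
  l_2 = 0.44000
  l_3 = 0.22000
  l_4 = 0.04180
  l_5 = 0.01421
R₀ = Σ l_x b_x:
  age 2: 0.44000 × 0 = 0.0000
  age 3: 0.22000 × 56 = 12.3200
  age 4: 0.04180 × 812 = 33.9416
  age 5: 0.01421 × 767 = 10.8991
R₀ = 0.0000 + 12.3200 + 33.9416 + 10.8991 = 57.1607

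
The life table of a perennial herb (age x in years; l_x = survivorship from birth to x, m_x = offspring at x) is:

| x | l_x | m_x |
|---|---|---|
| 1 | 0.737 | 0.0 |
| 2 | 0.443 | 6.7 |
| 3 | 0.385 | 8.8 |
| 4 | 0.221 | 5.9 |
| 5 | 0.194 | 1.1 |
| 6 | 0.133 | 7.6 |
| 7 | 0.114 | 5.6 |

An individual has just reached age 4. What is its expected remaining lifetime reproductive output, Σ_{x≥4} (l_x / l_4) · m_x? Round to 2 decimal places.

14.33

l_4 = 0.221. Conditional survival from age 4 to x is l_x / l_4.
  x=4: (0.221/0.221) × 5.9 = 5.9000
  x=5: (0.194/0.221) × 1.1 = 0.9656
  x=6: (0.133/0.221) × 7.6 = 4.5738
  x=7: (0.114/0.221) × 5.6 = 2.8887
Sum = 5.9000 + 0.9656 + 4.5738 + 2.8887 = 14.3281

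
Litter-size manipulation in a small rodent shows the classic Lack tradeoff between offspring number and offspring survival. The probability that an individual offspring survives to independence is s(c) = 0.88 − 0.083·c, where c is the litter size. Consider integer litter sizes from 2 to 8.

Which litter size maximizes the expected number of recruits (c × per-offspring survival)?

5

Expected recruits = c × s(c):
  c=2: 2 × 0.714 = 1.428
  c=3: 3 × 0.631 = 1.893
  c=4: 4 × 0.548 = 2.192
  c=5: 5 × 0.465 = 2.325
  c=6: 6 × 0.382 = 2.292
  c=7: 7 × 0.299 = 2.093
  c=8: 8 × 0.216 = 1.728
Maximum at c = 5 (2.325 recruits).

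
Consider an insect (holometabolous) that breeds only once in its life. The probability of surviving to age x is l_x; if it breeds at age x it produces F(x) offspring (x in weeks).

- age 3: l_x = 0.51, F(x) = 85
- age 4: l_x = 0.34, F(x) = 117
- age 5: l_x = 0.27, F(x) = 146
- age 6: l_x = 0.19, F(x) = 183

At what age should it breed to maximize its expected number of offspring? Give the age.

Expected offspring if breeding at age x = l_x × F(x):
  age 3: 0.51 × 85 = 43.350
  age 4: 0.34 × 117 = 39.780
  age 5: 0.27 × 146 = 39.420
  age 6: 0.19 × 183 = 34.770
Maximum at age 3 (43.350).

3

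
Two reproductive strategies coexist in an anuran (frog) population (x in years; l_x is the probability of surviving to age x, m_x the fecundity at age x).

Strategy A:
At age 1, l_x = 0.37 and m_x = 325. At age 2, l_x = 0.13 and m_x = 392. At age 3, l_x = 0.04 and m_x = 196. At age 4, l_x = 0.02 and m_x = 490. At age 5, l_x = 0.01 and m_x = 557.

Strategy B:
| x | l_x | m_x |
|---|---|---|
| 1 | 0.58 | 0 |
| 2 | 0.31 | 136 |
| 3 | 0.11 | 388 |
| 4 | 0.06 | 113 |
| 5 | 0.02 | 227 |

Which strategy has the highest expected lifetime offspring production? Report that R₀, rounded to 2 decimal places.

194.42

Strategy A: R₀ = 0.37×325 + 0.13×392 + 0.04×196 + 0.02×490 + 0.01×557 = 194.4200
Strategy B: R₀ = 0.58×0 + 0.31×136 + 0.11×388 + 0.06×113 + 0.02×227 = 96.1600
Highest R₀: strategy A with 194.4200.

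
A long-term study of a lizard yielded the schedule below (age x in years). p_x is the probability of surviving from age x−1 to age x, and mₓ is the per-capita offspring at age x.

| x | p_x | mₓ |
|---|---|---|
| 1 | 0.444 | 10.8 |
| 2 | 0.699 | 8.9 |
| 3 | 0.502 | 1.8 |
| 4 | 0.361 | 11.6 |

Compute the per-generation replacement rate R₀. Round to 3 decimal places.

Survivorship from birth: l_x = p_1·p_2·…·p_x.
  l_1 = 0.44400
  l_2 = 0.31036
  l_3 = 0.15580
  l_4 = 0.05624
R₀ = Σ l_x mₓ:
  age 1: 0.44400 × 10.8 = 4.7952
  age 2: 0.31036 × 8.9 = 2.7622
  age 3: 0.15580 × 1.8 = 0.2804
  age 4: 0.05624 × 11.6 = 0.6524
R₀ = 4.7952 + 2.7622 + 0.2804 + 0.6524 = 8.4902

8.490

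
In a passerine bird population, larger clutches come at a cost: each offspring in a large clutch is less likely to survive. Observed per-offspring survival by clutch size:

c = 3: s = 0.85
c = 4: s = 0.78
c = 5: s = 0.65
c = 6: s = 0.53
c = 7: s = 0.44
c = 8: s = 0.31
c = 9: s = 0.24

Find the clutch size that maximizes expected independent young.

5

Expected independent young = c × s(c):
  c=3: 3 × 0.85 = 2.550
  c=4: 4 × 0.78 = 3.120
  c=5: 5 × 0.65 = 3.250
  c=6: 6 × 0.53 = 3.180
  c=7: 7 × 0.44 = 3.080
  c=8: 8 × 0.31 = 2.480
  c=9: 9 × 0.24 = 2.160
Maximum at c = 5 (3.250 independent young).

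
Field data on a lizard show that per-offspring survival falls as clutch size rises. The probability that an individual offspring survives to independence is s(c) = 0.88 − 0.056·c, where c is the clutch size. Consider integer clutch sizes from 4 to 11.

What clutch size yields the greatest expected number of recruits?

8

Expected recruits = c × s(c):
  c=4: 4 × 0.656 = 2.624
  c=5: 5 × 0.600 = 3.000
  c=6: 6 × 0.544 = 3.264
  c=7: 7 × 0.488 = 3.416
  c=8: 8 × 0.432 = 3.456
  c=9: 9 × 0.376 = 3.384
  c=10: 10 × 0.320 = 3.200
  c=11: 11 × 0.264 = 2.904
Maximum at c = 8 (3.456 recruits).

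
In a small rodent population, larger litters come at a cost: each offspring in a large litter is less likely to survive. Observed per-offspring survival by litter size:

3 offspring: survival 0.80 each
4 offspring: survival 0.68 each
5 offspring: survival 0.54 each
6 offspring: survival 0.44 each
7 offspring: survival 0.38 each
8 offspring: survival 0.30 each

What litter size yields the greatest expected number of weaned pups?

Expected weaned pups = c × s(c):
  c=3: 3 × 0.80 = 2.400
  c=4: 4 × 0.68 = 2.720
  c=5: 5 × 0.54 = 2.700
  c=6: 6 × 0.44 = 2.640
  c=7: 7 × 0.38 = 2.660
  c=8: 8 × 0.30 = 2.400
Maximum at c = 4 (2.720 weaned pups).

4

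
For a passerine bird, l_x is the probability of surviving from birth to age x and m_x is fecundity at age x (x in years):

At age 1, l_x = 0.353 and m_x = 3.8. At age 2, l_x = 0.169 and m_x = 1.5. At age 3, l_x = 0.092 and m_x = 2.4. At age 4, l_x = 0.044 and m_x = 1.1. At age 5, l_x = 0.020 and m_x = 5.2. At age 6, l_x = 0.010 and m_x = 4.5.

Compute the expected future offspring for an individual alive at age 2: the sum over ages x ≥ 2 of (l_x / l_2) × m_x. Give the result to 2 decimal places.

3.97

l_2 = 0.169. Conditional survival from age 2 to x is l_x / l_2.
  x=2: (0.169/0.169) × 1.5 = 1.5000
  x=3: (0.092/0.169) × 2.4 = 1.3065
  x=4: (0.044/0.169) × 1.1 = 0.2864
  x=5: (0.020/0.169) × 5.2 = 0.6154
  x=6: (0.010/0.169) × 4.5 = 0.2663
Sum = 1.5000 + 1.3065 + 0.2864 + 0.6154 + 0.2663 = 3.9746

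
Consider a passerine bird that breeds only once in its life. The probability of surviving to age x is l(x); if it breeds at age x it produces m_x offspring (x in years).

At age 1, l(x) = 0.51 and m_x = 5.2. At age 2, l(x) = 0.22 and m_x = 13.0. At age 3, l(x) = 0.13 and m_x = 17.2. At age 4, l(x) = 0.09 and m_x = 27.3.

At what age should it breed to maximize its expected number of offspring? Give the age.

Expected offspring if breeding at age x = l(x) × m_x:
  age 1: 0.51 × 5.2 = 2.652
  age 2: 0.22 × 13.0 = 2.860
  age 3: 0.13 × 17.2 = 2.236
  age 4: 0.09 × 27.3 = 2.457
Maximum at age 2 (2.860).

2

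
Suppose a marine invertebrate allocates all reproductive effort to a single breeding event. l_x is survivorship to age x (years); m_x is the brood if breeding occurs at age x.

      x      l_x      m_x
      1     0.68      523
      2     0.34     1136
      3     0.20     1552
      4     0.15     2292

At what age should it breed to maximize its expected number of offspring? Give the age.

Expected offspring if breeding at age x = l_x × m_x:
  age 1: 0.68 × 523 = 355.640
  age 2: 0.34 × 1136 = 386.240
  age 3: 0.20 × 1552 = 310.400
  age 4: 0.15 × 2292 = 343.800
Maximum at age 2 (386.240).

2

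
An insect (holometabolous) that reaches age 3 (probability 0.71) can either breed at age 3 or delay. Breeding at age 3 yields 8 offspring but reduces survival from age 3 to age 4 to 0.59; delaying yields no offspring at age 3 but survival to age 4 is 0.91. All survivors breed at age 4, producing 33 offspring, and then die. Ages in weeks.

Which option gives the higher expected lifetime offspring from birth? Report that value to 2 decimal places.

breed at age 3: R₀ = 0.71 × (8 + 0.59 × 33) = 0.71 × 27.4700 = 19.5037
delay to age 4: R₀ = 0.71 × (0.91 × 33) = 0.71 × 30.0300 = 21.3213
Higher: delay to age 4 (21.3213).

21.32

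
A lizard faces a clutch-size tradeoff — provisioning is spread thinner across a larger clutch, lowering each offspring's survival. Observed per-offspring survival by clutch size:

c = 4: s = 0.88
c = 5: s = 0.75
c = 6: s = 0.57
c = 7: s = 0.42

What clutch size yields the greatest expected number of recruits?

5

Expected recruits = c × s(c):
  c=4: 4 × 0.88 = 3.520
  c=5: 5 × 0.75 = 3.750
  c=6: 6 × 0.57 = 3.420
  c=7: 7 × 0.42 = 2.940
Maximum at c = 5 (3.750 recruits).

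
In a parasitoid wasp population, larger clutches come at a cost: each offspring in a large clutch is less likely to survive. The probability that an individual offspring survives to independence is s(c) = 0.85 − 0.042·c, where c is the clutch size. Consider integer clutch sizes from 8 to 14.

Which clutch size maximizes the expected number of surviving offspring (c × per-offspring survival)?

10

Expected surviving offspring = c × s(c):
  c=8: 8 × 0.514 = 4.112
  c=9: 9 × 0.472 = 4.248
  c=10: 10 × 0.430 = 4.300
  c=11: 11 × 0.388 = 4.268
  c=12: 12 × 0.346 = 4.152
  c=13: 13 × 0.304 = 3.952
  c=14: 14 × 0.262 = 3.668
Maximum at c = 10 (4.300 surviving offspring).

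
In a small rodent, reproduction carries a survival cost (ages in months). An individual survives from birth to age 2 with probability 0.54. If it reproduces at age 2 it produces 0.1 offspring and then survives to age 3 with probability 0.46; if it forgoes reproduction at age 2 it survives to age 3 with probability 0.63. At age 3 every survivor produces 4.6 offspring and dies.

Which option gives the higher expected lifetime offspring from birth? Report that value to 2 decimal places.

breed at age 2: R₀ = 0.54 × (0.1 + 0.46 × 4.6) = 0.54 × 2.2160 = 1.1966
delay to age 3: R₀ = 0.54 × (0.63 × 4.6) = 0.54 × 2.8980 = 1.5649
Higher: delay to age 3 (1.5649).

1.56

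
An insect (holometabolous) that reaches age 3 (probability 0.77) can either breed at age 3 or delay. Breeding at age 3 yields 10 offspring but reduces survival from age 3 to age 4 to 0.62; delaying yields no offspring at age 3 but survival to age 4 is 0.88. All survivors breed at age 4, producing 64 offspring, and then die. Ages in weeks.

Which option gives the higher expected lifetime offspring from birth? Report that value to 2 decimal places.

breed at age 3: R₀ = 0.77 × (10 + 0.62 × 64) = 0.77 × 49.6800 = 38.2536
delay to age 4: R₀ = 0.77 × (0.88 × 64) = 0.77 × 56.3200 = 43.3664
Higher: delay to age 4 (43.3664).

43.37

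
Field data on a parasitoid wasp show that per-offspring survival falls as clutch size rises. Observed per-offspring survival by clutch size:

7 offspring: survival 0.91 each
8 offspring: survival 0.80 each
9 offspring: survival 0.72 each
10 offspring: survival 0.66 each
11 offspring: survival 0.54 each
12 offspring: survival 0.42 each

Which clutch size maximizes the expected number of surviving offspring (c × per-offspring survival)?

Expected surviving offspring = c × s(c):
  c=7: 7 × 0.91 = 6.370
  c=8: 8 × 0.80 = 6.400
  c=9: 9 × 0.72 = 6.480
  c=10: 10 × 0.66 = 6.600
  c=11: 11 × 0.54 = 5.940
  c=12: 12 × 0.42 = 5.040
Maximum at c = 10 (6.600 surviving offspring).

10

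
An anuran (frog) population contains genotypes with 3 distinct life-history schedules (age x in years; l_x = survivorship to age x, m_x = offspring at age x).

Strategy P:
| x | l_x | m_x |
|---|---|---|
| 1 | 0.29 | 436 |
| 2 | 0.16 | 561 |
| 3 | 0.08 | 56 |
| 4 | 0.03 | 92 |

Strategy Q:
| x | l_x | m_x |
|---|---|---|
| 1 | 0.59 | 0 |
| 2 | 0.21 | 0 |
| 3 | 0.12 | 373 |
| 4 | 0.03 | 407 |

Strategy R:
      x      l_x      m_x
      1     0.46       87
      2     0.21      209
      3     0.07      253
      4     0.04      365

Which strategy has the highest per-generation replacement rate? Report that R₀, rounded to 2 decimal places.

Strategy P: R₀ = 0.29×436 + 0.16×561 + 0.08×56 + 0.03×92 = 223.4400
Strategy Q: R₀ = 0.59×0 + 0.21×0 + 0.12×373 + 0.03×407 = 56.9700
Strategy R: R₀ = 0.46×87 + 0.21×209 + 0.07×253 + 0.04×365 = 116.2200
Highest R₀: strategy P with 223.4400.

223.44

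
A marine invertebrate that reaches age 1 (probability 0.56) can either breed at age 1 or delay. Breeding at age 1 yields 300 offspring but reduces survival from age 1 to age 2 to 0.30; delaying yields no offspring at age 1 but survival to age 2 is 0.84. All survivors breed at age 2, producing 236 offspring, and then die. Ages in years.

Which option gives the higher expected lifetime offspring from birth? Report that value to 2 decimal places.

207.65

breed at age 1: R₀ = 0.56 × (300 + 0.30 × 236) = 0.56 × 370.8000 = 207.6480
delay to age 2: R₀ = 0.56 × (0.84 × 236) = 0.56 × 198.2400 = 111.0144
Higher: breed at age 1 (207.6480).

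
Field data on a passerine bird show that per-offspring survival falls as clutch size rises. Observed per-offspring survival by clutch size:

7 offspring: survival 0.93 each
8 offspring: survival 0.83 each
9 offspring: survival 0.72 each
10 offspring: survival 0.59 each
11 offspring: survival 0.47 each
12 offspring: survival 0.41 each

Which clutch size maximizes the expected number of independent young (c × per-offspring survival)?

Expected independent young = c × s(c):
  c=7: 7 × 0.93 = 6.510
  c=8: 8 × 0.83 = 6.640
  c=9: 9 × 0.72 = 6.480
  c=10: 10 × 0.59 = 5.900
  c=11: 11 × 0.47 = 5.170
  c=12: 12 × 0.41 = 4.920
Maximum at c = 8 (6.640 independent young).

8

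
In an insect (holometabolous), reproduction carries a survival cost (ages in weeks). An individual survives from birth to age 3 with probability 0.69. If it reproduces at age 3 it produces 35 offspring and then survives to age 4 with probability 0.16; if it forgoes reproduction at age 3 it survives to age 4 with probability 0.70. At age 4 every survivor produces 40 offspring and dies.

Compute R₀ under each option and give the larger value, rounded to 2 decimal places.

breed at age 3: R₀ = 0.69 × (35 + 0.16 × 40) = 0.69 × 41.4000 = 28.5660
delay to age 4: R₀ = 0.69 × (0.70 × 40) = 0.69 × 28.0000 = 19.3200
Higher: breed at age 3 (28.5660).

28.57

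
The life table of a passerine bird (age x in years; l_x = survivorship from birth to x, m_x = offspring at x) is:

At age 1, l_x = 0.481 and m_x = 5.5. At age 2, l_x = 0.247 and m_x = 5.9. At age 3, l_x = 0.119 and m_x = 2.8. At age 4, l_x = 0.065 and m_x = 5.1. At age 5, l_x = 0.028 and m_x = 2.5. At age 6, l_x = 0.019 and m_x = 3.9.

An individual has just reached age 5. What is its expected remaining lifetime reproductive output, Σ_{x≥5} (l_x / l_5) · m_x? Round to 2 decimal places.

l_5 = 0.028. Conditional survival from age 5 to x is l_x / l_5.
  x=5: (0.028/0.028) × 2.5 = 2.5000
  x=6: (0.019/0.028) × 3.9 = 2.6464
Sum = 2.5000 + 2.6464 = 5.1464

5.15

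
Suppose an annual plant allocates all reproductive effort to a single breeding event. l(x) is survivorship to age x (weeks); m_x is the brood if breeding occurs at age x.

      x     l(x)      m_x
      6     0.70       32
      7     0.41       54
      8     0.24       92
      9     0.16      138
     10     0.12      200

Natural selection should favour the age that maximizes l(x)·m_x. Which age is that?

10

Expected offspring if breeding at age x = l(x) × m_x:
  age 6: 0.70 × 32 = 22.400
  age 7: 0.41 × 54 = 22.140
  age 8: 0.24 × 92 = 22.080
  age 9: 0.16 × 138 = 22.080
  age 10: 0.12 × 200 = 24.000
Maximum at age 10 (24.000).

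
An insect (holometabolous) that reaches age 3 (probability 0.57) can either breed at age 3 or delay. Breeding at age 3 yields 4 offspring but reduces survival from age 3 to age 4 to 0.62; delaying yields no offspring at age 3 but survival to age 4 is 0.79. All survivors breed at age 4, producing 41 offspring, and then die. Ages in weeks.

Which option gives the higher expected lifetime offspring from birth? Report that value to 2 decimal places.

18.46

breed at age 3: R₀ = 0.57 × (4 + 0.62 × 41) = 0.57 × 29.4200 = 16.7694
delay to age 4: R₀ = 0.57 × (0.79 × 41) = 0.57 × 32.3900 = 18.4623
Higher: delay to age 4 (18.4623).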